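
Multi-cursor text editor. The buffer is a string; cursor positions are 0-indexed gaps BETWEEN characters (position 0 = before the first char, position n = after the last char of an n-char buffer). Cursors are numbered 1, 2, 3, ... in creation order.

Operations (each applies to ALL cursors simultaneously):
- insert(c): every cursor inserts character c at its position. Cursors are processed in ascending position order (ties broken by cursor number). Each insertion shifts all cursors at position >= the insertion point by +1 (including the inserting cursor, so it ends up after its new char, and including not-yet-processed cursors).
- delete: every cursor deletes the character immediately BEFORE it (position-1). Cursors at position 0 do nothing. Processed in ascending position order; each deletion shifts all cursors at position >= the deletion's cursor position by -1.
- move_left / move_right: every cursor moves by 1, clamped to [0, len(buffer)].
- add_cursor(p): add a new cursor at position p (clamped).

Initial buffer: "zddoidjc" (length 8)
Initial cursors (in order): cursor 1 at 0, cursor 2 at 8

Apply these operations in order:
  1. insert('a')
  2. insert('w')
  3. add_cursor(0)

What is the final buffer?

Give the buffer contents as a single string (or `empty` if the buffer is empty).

After op 1 (insert('a')): buffer="azddoidjca" (len 10), cursors c1@1 c2@10, authorship 1........2
After op 2 (insert('w')): buffer="awzddoidjcaw" (len 12), cursors c1@2 c2@12, authorship 11........22
After op 3 (add_cursor(0)): buffer="awzddoidjcaw" (len 12), cursors c3@0 c1@2 c2@12, authorship 11........22

Answer: awzddoidjcaw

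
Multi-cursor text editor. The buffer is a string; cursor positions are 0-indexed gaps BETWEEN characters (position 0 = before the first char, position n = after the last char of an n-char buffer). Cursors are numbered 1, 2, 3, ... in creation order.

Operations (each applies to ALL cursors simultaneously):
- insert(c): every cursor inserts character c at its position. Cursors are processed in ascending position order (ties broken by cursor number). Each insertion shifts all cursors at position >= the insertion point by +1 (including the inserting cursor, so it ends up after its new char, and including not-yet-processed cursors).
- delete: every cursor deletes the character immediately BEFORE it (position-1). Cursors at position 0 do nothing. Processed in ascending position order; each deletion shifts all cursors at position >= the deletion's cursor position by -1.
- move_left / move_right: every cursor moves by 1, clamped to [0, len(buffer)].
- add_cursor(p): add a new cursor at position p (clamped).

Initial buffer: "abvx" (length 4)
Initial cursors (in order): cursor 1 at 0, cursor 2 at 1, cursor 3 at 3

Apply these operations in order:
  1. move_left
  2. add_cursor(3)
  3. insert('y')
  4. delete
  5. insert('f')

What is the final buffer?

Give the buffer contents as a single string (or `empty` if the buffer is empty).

Answer: ffabfvfx

Derivation:
After op 1 (move_left): buffer="abvx" (len 4), cursors c1@0 c2@0 c3@2, authorship ....
After op 2 (add_cursor(3)): buffer="abvx" (len 4), cursors c1@0 c2@0 c3@2 c4@3, authorship ....
After op 3 (insert('y')): buffer="yyabyvyx" (len 8), cursors c1@2 c2@2 c3@5 c4@7, authorship 12..3.4.
After op 4 (delete): buffer="abvx" (len 4), cursors c1@0 c2@0 c3@2 c4@3, authorship ....
After op 5 (insert('f')): buffer="ffabfvfx" (len 8), cursors c1@2 c2@2 c3@5 c4@7, authorship 12..3.4.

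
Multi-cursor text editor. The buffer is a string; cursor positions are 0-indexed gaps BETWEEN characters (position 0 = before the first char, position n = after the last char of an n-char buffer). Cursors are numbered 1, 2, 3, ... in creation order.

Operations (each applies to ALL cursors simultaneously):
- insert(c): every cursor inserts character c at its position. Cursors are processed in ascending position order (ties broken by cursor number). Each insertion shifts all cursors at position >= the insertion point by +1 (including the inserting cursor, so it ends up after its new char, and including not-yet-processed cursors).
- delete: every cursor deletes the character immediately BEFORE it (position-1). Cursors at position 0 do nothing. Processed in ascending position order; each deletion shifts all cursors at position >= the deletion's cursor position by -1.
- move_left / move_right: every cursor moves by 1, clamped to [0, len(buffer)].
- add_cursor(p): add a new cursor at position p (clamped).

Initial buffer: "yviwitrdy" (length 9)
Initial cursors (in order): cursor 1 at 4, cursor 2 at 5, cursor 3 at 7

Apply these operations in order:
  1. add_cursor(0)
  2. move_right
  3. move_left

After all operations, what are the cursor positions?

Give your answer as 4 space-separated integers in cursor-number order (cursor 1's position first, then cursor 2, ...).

Answer: 4 5 7 0

Derivation:
After op 1 (add_cursor(0)): buffer="yviwitrdy" (len 9), cursors c4@0 c1@4 c2@5 c3@7, authorship .........
After op 2 (move_right): buffer="yviwitrdy" (len 9), cursors c4@1 c1@5 c2@6 c3@8, authorship .........
After op 3 (move_left): buffer="yviwitrdy" (len 9), cursors c4@0 c1@4 c2@5 c3@7, authorship .........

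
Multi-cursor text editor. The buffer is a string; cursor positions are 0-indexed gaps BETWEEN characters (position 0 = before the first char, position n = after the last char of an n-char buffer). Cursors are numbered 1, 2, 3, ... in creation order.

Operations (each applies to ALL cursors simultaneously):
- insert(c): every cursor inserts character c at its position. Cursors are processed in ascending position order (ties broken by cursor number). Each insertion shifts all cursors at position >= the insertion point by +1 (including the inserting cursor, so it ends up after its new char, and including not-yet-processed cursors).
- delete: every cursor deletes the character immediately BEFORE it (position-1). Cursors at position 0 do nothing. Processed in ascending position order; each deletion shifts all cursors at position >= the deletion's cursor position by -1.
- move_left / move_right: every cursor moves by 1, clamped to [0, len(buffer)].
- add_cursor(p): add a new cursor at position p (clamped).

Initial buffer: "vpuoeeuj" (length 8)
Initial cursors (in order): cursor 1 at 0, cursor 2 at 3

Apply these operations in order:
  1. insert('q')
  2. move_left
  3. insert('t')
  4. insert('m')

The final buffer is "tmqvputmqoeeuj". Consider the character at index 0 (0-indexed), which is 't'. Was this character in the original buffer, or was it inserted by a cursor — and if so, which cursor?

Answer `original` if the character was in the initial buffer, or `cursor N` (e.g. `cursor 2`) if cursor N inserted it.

After op 1 (insert('q')): buffer="qvpuqoeeuj" (len 10), cursors c1@1 c2@5, authorship 1...2.....
After op 2 (move_left): buffer="qvpuqoeeuj" (len 10), cursors c1@0 c2@4, authorship 1...2.....
After op 3 (insert('t')): buffer="tqvputqoeeuj" (len 12), cursors c1@1 c2@6, authorship 11...22.....
After op 4 (insert('m')): buffer="tmqvputmqoeeuj" (len 14), cursors c1@2 c2@8, authorship 111...222.....
Authorship (.=original, N=cursor N): 1 1 1 . . . 2 2 2 . . . . .
Index 0: author = 1

Answer: cursor 1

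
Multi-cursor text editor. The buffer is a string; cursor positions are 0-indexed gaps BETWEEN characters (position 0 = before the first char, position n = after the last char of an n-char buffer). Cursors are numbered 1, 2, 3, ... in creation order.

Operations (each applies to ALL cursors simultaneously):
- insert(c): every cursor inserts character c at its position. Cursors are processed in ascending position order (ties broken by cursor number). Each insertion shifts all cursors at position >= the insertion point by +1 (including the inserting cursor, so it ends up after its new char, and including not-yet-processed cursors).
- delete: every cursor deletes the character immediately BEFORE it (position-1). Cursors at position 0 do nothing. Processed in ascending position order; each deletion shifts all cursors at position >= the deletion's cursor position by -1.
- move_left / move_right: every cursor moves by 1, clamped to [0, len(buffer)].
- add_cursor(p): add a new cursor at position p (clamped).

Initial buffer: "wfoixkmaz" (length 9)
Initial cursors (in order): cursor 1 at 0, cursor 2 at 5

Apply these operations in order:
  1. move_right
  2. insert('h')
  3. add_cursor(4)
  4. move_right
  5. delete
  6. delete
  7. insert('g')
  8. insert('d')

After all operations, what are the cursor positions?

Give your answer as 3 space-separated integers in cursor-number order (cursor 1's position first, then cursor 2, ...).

Answer: 5 9 5

Derivation:
After op 1 (move_right): buffer="wfoixkmaz" (len 9), cursors c1@1 c2@6, authorship .........
After op 2 (insert('h')): buffer="whfoixkhmaz" (len 11), cursors c1@2 c2@8, authorship .1.....2...
After op 3 (add_cursor(4)): buffer="whfoixkhmaz" (len 11), cursors c1@2 c3@4 c2@8, authorship .1.....2...
After op 4 (move_right): buffer="whfoixkhmaz" (len 11), cursors c1@3 c3@5 c2@9, authorship .1.....2...
After op 5 (delete): buffer="whoxkhaz" (len 8), cursors c1@2 c3@3 c2@6, authorship .1...2..
After op 6 (delete): buffer="wxkaz" (len 5), cursors c1@1 c3@1 c2@3, authorship .....
After op 7 (insert('g')): buffer="wggxkgaz" (len 8), cursors c1@3 c3@3 c2@6, authorship .13..2..
After op 8 (insert('d')): buffer="wggddxkgdaz" (len 11), cursors c1@5 c3@5 c2@9, authorship .1313..22..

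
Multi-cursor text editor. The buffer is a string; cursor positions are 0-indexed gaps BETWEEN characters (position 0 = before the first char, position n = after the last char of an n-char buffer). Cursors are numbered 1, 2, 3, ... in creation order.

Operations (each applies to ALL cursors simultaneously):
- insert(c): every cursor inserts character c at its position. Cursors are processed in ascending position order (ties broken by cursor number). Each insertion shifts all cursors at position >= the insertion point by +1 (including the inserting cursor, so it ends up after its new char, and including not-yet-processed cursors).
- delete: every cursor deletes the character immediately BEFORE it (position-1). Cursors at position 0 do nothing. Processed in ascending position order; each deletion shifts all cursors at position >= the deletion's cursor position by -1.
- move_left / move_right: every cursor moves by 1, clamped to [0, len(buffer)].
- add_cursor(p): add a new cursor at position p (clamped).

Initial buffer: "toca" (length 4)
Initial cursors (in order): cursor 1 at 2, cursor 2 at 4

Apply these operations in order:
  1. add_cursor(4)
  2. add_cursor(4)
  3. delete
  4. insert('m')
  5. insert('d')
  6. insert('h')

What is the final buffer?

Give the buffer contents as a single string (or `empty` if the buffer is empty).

After op 1 (add_cursor(4)): buffer="toca" (len 4), cursors c1@2 c2@4 c3@4, authorship ....
After op 2 (add_cursor(4)): buffer="toca" (len 4), cursors c1@2 c2@4 c3@4 c4@4, authorship ....
After op 3 (delete): buffer="" (len 0), cursors c1@0 c2@0 c3@0 c4@0, authorship 
After op 4 (insert('m')): buffer="mmmm" (len 4), cursors c1@4 c2@4 c3@4 c4@4, authorship 1234
After op 5 (insert('d')): buffer="mmmmdddd" (len 8), cursors c1@8 c2@8 c3@8 c4@8, authorship 12341234
After op 6 (insert('h')): buffer="mmmmddddhhhh" (len 12), cursors c1@12 c2@12 c3@12 c4@12, authorship 123412341234

Answer: mmmmddddhhhh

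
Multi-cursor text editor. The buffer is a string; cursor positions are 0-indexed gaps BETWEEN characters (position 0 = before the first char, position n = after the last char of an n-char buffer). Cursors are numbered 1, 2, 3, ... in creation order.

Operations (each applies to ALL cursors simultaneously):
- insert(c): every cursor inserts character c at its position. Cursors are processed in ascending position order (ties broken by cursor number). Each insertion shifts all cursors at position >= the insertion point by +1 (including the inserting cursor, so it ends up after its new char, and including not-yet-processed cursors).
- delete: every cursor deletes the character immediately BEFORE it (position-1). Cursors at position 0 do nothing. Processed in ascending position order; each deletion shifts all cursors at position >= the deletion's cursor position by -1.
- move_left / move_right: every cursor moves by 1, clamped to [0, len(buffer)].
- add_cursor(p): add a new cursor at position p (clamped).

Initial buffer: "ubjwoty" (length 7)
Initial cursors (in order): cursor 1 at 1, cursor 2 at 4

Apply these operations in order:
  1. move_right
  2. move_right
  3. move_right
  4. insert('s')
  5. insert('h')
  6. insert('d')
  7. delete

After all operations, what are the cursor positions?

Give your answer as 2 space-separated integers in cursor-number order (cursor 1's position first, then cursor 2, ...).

After op 1 (move_right): buffer="ubjwoty" (len 7), cursors c1@2 c2@5, authorship .......
After op 2 (move_right): buffer="ubjwoty" (len 7), cursors c1@3 c2@6, authorship .......
After op 3 (move_right): buffer="ubjwoty" (len 7), cursors c1@4 c2@7, authorship .......
After op 4 (insert('s')): buffer="ubjwsotys" (len 9), cursors c1@5 c2@9, authorship ....1...2
After op 5 (insert('h')): buffer="ubjwshotysh" (len 11), cursors c1@6 c2@11, authorship ....11...22
After op 6 (insert('d')): buffer="ubjwshdotyshd" (len 13), cursors c1@7 c2@13, authorship ....111...222
After op 7 (delete): buffer="ubjwshotysh" (len 11), cursors c1@6 c2@11, authorship ....11...22

Answer: 6 11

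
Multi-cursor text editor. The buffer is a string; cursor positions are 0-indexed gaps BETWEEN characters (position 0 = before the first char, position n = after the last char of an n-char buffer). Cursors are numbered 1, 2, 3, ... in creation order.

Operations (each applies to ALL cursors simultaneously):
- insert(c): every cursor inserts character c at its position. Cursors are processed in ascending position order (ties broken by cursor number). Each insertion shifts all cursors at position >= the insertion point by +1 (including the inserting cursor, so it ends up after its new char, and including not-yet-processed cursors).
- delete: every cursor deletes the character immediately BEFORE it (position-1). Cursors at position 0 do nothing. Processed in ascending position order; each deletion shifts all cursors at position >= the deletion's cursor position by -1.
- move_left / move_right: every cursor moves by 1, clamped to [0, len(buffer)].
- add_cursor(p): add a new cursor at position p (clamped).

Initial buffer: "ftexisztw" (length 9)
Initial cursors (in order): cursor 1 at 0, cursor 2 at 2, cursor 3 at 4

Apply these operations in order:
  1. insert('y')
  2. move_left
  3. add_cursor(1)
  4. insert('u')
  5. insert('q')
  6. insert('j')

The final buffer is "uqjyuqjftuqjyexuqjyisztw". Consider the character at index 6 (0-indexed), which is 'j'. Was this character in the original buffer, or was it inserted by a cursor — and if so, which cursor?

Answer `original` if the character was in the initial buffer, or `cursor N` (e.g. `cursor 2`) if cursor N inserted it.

After op 1 (insert('y')): buffer="yftyexyisztw" (len 12), cursors c1@1 c2@4 c3@7, authorship 1..2..3.....
After op 2 (move_left): buffer="yftyexyisztw" (len 12), cursors c1@0 c2@3 c3@6, authorship 1..2..3.....
After op 3 (add_cursor(1)): buffer="yftyexyisztw" (len 12), cursors c1@0 c4@1 c2@3 c3@6, authorship 1..2..3.....
After op 4 (insert('u')): buffer="uyuftuyexuyisztw" (len 16), cursors c1@1 c4@3 c2@6 c3@10, authorship 114..22..33.....
After op 5 (insert('q')): buffer="uqyuqftuqyexuqyisztw" (len 20), cursors c1@2 c4@5 c2@9 c3@14, authorship 11144..222..333.....
After op 6 (insert('j')): buffer="uqjyuqjftuqjyexuqjyisztw" (len 24), cursors c1@3 c4@7 c2@12 c3@18, authorship 1111444..2222..3333.....
Authorship (.=original, N=cursor N): 1 1 1 1 4 4 4 . . 2 2 2 2 . . 3 3 3 3 . . . . .
Index 6: author = 4

Answer: cursor 4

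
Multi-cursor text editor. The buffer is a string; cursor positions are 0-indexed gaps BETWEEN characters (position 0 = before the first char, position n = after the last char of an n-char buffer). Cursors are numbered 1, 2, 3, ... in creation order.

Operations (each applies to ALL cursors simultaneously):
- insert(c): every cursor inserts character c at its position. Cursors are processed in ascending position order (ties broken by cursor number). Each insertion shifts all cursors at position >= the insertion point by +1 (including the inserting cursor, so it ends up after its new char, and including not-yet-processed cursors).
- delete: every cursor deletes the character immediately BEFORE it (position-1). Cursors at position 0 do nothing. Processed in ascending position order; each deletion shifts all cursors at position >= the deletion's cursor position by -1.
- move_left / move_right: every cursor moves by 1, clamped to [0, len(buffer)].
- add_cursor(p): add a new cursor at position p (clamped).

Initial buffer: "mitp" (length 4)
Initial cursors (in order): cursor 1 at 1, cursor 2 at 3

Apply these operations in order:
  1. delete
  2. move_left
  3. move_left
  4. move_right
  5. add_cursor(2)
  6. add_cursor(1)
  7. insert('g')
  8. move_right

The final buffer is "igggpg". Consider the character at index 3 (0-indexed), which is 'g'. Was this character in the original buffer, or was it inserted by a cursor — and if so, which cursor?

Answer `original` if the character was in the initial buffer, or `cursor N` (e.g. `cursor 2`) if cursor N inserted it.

Answer: cursor 4

Derivation:
After op 1 (delete): buffer="ip" (len 2), cursors c1@0 c2@1, authorship ..
After op 2 (move_left): buffer="ip" (len 2), cursors c1@0 c2@0, authorship ..
After op 3 (move_left): buffer="ip" (len 2), cursors c1@0 c2@0, authorship ..
After op 4 (move_right): buffer="ip" (len 2), cursors c1@1 c2@1, authorship ..
After op 5 (add_cursor(2)): buffer="ip" (len 2), cursors c1@1 c2@1 c3@2, authorship ..
After op 6 (add_cursor(1)): buffer="ip" (len 2), cursors c1@1 c2@1 c4@1 c3@2, authorship ..
After op 7 (insert('g')): buffer="igggpg" (len 6), cursors c1@4 c2@4 c4@4 c3@6, authorship .124.3
After op 8 (move_right): buffer="igggpg" (len 6), cursors c1@5 c2@5 c4@5 c3@6, authorship .124.3
Authorship (.=original, N=cursor N): . 1 2 4 . 3
Index 3: author = 4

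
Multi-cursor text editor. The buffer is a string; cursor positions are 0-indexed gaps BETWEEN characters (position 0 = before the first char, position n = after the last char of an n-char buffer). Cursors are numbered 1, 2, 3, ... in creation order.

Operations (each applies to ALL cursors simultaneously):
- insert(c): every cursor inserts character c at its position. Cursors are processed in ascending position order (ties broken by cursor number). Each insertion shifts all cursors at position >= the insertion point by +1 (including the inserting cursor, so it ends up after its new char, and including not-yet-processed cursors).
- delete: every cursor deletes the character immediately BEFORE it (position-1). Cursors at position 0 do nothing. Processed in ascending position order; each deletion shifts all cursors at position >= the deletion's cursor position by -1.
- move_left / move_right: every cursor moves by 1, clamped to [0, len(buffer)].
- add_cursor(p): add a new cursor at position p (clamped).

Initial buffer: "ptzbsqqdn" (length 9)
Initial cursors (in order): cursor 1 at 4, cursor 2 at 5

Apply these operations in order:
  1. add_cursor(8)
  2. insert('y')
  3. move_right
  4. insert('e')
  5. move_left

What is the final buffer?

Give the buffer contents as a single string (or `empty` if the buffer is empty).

Answer: ptzbyseyqeqdyne

Derivation:
After op 1 (add_cursor(8)): buffer="ptzbsqqdn" (len 9), cursors c1@4 c2@5 c3@8, authorship .........
After op 2 (insert('y')): buffer="ptzbysyqqdyn" (len 12), cursors c1@5 c2@7 c3@11, authorship ....1.2...3.
After op 3 (move_right): buffer="ptzbysyqqdyn" (len 12), cursors c1@6 c2@8 c3@12, authorship ....1.2...3.
After op 4 (insert('e')): buffer="ptzbyseyqeqdyne" (len 15), cursors c1@7 c2@10 c3@15, authorship ....1.12.2..3.3
After op 5 (move_left): buffer="ptzbyseyqeqdyne" (len 15), cursors c1@6 c2@9 c3@14, authorship ....1.12.2..3.3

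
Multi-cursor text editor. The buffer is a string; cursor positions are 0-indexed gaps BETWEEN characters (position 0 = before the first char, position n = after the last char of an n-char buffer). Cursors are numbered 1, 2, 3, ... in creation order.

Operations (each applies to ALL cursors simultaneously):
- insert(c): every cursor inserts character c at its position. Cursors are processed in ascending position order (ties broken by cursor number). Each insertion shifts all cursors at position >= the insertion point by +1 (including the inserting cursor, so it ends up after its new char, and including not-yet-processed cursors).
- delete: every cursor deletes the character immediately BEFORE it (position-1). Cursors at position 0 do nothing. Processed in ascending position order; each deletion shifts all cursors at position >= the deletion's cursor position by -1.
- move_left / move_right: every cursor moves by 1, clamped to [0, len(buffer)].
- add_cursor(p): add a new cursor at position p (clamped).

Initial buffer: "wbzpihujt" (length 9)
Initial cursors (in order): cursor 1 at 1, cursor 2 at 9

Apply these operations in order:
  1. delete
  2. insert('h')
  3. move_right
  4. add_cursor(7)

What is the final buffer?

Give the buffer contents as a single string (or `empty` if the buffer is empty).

Answer: hbzpihujh

Derivation:
After op 1 (delete): buffer="bzpihuj" (len 7), cursors c1@0 c2@7, authorship .......
After op 2 (insert('h')): buffer="hbzpihujh" (len 9), cursors c1@1 c2@9, authorship 1.......2
After op 3 (move_right): buffer="hbzpihujh" (len 9), cursors c1@2 c2@9, authorship 1.......2
After op 4 (add_cursor(7)): buffer="hbzpihujh" (len 9), cursors c1@2 c3@7 c2@9, authorship 1.......2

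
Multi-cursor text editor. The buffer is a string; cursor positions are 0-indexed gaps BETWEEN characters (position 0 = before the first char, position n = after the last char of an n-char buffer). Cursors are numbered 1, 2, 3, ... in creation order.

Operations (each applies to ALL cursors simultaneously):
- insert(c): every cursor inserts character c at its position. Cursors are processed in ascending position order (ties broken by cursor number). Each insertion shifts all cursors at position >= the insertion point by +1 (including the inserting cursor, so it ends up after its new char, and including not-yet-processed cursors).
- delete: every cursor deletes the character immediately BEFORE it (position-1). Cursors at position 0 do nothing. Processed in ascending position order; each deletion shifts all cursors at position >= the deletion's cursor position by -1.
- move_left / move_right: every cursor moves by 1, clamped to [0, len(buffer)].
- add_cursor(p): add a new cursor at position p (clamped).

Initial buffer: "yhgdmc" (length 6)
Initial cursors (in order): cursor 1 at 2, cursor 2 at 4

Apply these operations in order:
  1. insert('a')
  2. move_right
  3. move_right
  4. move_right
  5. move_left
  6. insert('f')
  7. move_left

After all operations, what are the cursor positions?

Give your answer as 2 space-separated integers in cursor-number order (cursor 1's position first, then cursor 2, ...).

Answer: 5 8

Derivation:
After op 1 (insert('a')): buffer="yhagdamc" (len 8), cursors c1@3 c2@6, authorship ..1..2..
After op 2 (move_right): buffer="yhagdamc" (len 8), cursors c1@4 c2@7, authorship ..1..2..
After op 3 (move_right): buffer="yhagdamc" (len 8), cursors c1@5 c2@8, authorship ..1..2..
After op 4 (move_right): buffer="yhagdamc" (len 8), cursors c1@6 c2@8, authorship ..1..2..
After op 5 (move_left): buffer="yhagdamc" (len 8), cursors c1@5 c2@7, authorship ..1..2..
After op 6 (insert('f')): buffer="yhagdfamfc" (len 10), cursors c1@6 c2@9, authorship ..1..12.2.
After op 7 (move_left): buffer="yhagdfamfc" (len 10), cursors c1@5 c2@8, authorship ..1..12.2.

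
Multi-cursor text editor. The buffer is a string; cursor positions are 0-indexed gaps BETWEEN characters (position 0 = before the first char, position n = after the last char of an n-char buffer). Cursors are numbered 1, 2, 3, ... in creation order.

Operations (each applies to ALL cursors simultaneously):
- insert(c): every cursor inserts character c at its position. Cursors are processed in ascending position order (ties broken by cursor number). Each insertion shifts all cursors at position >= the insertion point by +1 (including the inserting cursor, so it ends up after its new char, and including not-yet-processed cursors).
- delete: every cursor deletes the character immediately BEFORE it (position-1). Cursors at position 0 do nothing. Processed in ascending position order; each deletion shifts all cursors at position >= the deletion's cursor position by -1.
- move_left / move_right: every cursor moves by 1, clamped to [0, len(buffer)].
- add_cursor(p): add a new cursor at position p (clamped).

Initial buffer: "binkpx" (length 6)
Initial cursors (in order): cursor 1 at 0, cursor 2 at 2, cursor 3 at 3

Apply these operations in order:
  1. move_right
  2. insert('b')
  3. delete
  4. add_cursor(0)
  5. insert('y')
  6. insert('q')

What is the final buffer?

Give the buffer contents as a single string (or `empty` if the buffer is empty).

Answer: yqbyqinyqkyqpx

Derivation:
After op 1 (move_right): buffer="binkpx" (len 6), cursors c1@1 c2@3 c3@4, authorship ......
After op 2 (insert('b')): buffer="bbinbkbpx" (len 9), cursors c1@2 c2@5 c3@7, authorship .1..2.3..
After op 3 (delete): buffer="binkpx" (len 6), cursors c1@1 c2@3 c3@4, authorship ......
After op 4 (add_cursor(0)): buffer="binkpx" (len 6), cursors c4@0 c1@1 c2@3 c3@4, authorship ......
After op 5 (insert('y')): buffer="ybyinykypx" (len 10), cursors c4@1 c1@3 c2@6 c3@8, authorship 4.1..2.3..
After op 6 (insert('q')): buffer="yqbyqinyqkyqpx" (len 14), cursors c4@2 c1@5 c2@9 c3@12, authorship 44.11..22.33..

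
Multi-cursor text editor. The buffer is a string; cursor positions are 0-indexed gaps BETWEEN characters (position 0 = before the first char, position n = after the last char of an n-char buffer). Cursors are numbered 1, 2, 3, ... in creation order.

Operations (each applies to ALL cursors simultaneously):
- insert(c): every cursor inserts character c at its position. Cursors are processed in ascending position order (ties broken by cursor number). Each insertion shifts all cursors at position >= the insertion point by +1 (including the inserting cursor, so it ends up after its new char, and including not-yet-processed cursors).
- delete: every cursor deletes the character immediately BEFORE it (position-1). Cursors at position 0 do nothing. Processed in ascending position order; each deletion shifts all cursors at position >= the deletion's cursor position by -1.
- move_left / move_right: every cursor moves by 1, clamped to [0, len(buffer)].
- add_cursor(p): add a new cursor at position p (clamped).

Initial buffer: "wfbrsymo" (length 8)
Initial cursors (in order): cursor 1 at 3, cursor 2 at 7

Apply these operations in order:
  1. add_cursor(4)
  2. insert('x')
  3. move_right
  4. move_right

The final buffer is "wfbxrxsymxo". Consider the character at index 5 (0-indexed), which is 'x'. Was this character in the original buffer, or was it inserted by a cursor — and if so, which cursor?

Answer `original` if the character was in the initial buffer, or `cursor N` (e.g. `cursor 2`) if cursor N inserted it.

After op 1 (add_cursor(4)): buffer="wfbrsymo" (len 8), cursors c1@3 c3@4 c2@7, authorship ........
After op 2 (insert('x')): buffer="wfbxrxsymxo" (len 11), cursors c1@4 c3@6 c2@10, authorship ...1.3...2.
After op 3 (move_right): buffer="wfbxrxsymxo" (len 11), cursors c1@5 c3@7 c2@11, authorship ...1.3...2.
After op 4 (move_right): buffer="wfbxrxsymxo" (len 11), cursors c1@6 c3@8 c2@11, authorship ...1.3...2.
Authorship (.=original, N=cursor N): . . . 1 . 3 . . . 2 .
Index 5: author = 3

Answer: cursor 3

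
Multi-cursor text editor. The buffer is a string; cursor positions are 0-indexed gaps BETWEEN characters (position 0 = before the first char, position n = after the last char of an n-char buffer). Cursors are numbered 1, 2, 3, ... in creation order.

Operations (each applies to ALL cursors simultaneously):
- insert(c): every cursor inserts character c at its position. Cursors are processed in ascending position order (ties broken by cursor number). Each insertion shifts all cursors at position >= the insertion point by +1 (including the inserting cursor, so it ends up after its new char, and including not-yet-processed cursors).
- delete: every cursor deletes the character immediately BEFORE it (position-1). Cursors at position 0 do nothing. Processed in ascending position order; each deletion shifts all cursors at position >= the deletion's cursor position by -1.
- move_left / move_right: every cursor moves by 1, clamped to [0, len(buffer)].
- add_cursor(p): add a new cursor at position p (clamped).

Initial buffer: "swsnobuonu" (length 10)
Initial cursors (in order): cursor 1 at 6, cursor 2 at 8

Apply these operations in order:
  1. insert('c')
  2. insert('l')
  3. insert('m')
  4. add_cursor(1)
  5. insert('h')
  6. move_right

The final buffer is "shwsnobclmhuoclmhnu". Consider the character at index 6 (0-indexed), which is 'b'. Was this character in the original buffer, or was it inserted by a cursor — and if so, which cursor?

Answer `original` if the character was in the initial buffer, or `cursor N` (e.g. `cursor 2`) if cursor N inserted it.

After op 1 (insert('c')): buffer="swsnobcuocnu" (len 12), cursors c1@7 c2@10, authorship ......1..2..
After op 2 (insert('l')): buffer="swsnobcluoclnu" (len 14), cursors c1@8 c2@12, authorship ......11..22..
After op 3 (insert('m')): buffer="swsnobclmuoclmnu" (len 16), cursors c1@9 c2@14, authorship ......111..222..
After op 4 (add_cursor(1)): buffer="swsnobclmuoclmnu" (len 16), cursors c3@1 c1@9 c2@14, authorship ......111..222..
After op 5 (insert('h')): buffer="shwsnobclmhuoclmhnu" (len 19), cursors c3@2 c1@11 c2@17, authorship .3.....1111..2222..
After op 6 (move_right): buffer="shwsnobclmhuoclmhnu" (len 19), cursors c3@3 c1@12 c2@18, authorship .3.....1111..2222..
Authorship (.=original, N=cursor N): . 3 . . . . . 1 1 1 1 . . 2 2 2 2 . .
Index 6: author = original

Answer: original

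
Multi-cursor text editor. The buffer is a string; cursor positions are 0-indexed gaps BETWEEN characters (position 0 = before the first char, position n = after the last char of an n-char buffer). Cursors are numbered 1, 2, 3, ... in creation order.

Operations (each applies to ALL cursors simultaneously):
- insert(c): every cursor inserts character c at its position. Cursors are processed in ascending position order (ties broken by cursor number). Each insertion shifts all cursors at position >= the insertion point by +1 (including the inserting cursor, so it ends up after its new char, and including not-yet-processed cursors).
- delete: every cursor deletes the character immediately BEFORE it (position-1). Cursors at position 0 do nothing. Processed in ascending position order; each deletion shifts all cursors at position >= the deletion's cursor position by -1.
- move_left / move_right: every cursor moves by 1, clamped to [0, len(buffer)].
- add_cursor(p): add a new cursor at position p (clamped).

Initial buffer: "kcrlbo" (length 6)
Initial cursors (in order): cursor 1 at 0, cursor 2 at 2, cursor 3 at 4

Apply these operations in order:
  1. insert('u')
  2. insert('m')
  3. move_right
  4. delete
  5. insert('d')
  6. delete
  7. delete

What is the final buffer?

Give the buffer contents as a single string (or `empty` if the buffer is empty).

After op 1 (insert('u')): buffer="ukcurlubo" (len 9), cursors c1@1 c2@4 c3@7, authorship 1..2..3..
After op 2 (insert('m')): buffer="umkcumrlumbo" (len 12), cursors c1@2 c2@6 c3@10, authorship 11..22..33..
After op 3 (move_right): buffer="umkcumrlumbo" (len 12), cursors c1@3 c2@7 c3@11, authorship 11..22..33..
After op 4 (delete): buffer="umcumlumo" (len 9), cursors c1@2 c2@5 c3@8, authorship 11.22.33.
After op 5 (insert('d')): buffer="umdcumdlumdo" (len 12), cursors c1@3 c2@7 c3@11, authorship 111.222.333.
After op 6 (delete): buffer="umcumlumo" (len 9), cursors c1@2 c2@5 c3@8, authorship 11.22.33.
After op 7 (delete): buffer="uculuo" (len 6), cursors c1@1 c2@3 c3@5, authorship 1.2.3.

Answer: uculuo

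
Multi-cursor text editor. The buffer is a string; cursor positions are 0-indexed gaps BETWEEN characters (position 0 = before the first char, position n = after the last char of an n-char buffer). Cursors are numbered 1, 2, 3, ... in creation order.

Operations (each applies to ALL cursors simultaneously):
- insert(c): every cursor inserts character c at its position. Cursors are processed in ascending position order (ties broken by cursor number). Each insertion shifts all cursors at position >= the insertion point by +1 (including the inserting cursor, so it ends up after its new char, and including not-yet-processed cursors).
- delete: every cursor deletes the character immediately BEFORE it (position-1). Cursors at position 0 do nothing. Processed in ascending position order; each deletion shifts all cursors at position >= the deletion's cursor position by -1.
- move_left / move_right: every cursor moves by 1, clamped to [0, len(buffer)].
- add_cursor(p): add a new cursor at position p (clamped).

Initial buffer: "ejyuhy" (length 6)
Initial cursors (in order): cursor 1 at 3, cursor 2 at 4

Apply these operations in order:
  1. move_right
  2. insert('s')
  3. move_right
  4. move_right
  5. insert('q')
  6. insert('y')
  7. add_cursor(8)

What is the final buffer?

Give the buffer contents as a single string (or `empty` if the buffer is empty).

After op 1 (move_right): buffer="ejyuhy" (len 6), cursors c1@4 c2@5, authorship ......
After op 2 (insert('s')): buffer="ejyushsy" (len 8), cursors c1@5 c2@7, authorship ....1.2.
After op 3 (move_right): buffer="ejyushsy" (len 8), cursors c1@6 c2@8, authorship ....1.2.
After op 4 (move_right): buffer="ejyushsy" (len 8), cursors c1@7 c2@8, authorship ....1.2.
After op 5 (insert('q')): buffer="ejyushsqyq" (len 10), cursors c1@8 c2@10, authorship ....1.21.2
After op 6 (insert('y')): buffer="ejyushsqyyqy" (len 12), cursors c1@9 c2@12, authorship ....1.211.22
After op 7 (add_cursor(8)): buffer="ejyushsqyyqy" (len 12), cursors c3@8 c1@9 c2@12, authorship ....1.211.22

Answer: ejyushsqyyqy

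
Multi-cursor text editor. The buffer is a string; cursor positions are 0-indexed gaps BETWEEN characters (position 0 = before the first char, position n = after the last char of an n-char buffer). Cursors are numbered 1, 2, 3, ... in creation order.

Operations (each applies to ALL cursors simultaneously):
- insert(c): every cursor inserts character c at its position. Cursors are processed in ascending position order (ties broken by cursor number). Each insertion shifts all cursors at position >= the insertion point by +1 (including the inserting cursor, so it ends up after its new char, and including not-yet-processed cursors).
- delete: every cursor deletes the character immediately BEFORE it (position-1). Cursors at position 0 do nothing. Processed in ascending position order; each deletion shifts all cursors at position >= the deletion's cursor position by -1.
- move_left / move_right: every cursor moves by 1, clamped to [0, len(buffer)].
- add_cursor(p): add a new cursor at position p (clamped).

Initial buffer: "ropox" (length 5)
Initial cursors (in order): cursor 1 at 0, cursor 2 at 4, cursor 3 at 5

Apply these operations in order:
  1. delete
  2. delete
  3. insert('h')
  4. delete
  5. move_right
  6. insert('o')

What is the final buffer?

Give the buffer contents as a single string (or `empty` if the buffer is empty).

After op 1 (delete): buffer="rop" (len 3), cursors c1@0 c2@3 c3@3, authorship ...
After op 2 (delete): buffer="r" (len 1), cursors c1@0 c2@1 c3@1, authorship .
After op 3 (insert('h')): buffer="hrhh" (len 4), cursors c1@1 c2@4 c3@4, authorship 1.23
After op 4 (delete): buffer="r" (len 1), cursors c1@0 c2@1 c3@1, authorship .
After op 5 (move_right): buffer="r" (len 1), cursors c1@1 c2@1 c3@1, authorship .
After op 6 (insert('o')): buffer="rooo" (len 4), cursors c1@4 c2@4 c3@4, authorship .123

Answer: rooo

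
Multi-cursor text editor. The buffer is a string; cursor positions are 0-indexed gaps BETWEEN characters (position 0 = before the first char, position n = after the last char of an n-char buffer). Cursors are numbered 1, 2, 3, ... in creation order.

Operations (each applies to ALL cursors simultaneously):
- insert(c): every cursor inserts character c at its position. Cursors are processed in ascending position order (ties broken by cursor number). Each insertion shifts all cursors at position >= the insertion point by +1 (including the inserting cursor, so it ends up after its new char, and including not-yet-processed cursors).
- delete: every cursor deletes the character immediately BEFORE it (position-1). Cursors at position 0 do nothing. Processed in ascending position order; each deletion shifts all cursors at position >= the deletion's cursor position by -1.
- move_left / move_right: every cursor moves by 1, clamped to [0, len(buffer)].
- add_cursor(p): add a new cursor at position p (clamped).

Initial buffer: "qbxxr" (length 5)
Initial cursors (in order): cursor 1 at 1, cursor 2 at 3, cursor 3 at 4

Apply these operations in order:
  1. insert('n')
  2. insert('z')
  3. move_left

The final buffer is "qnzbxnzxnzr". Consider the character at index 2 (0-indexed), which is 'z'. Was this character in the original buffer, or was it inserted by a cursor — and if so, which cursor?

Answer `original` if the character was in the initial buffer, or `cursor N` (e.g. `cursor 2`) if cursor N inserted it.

After op 1 (insert('n')): buffer="qnbxnxnr" (len 8), cursors c1@2 c2@5 c3@7, authorship .1..2.3.
After op 2 (insert('z')): buffer="qnzbxnzxnzr" (len 11), cursors c1@3 c2@7 c3@10, authorship .11..22.33.
After op 3 (move_left): buffer="qnzbxnzxnzr" (len 11), cursors c1@2 c2@6 c3@9, authorship .11..22.33.
Authorship (.=original, N=cursor N): . 1 1 . . 2 2 . 3 3 .
Index 2: author = 1

Answer: cursor 1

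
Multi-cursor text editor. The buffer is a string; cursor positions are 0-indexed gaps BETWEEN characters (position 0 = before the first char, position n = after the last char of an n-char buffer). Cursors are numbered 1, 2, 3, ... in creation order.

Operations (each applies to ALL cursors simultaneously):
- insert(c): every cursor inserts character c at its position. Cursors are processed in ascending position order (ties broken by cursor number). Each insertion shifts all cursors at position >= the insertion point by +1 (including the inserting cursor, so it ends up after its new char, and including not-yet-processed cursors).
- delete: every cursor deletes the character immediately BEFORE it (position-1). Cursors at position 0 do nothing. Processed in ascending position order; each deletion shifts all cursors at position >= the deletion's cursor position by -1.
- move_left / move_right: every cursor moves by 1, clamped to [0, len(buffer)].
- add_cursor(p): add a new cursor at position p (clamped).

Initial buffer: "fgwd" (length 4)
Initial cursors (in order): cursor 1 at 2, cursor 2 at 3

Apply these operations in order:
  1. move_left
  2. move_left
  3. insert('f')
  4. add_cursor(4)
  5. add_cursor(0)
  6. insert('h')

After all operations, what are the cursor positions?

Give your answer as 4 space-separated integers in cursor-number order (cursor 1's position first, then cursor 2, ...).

Answer: 3 6 8 1

Derivation:
After op 1 (move_left): buffer="fgwd" (len 4), cursors c1@1 c2@2, authorship ....
After op 2 (move_left): buffer="fgwd" (len 4), cursors c1@0 c2@1, authorship ....
After op 3 (insert('f')): buffer="fffgwd" (len 6), cursors c1@1 c2@3, authorship 1.2...
After op 4 (add_cursor(4)): buffer="fffgwd" (len 6), cursors c1@1 c2@3 c3@4, authorship 1.2...
After op 5 (add_cursor(0)): buffer="fffgwd" (len 6), cursors c4@0 c1@1 c2@3 c3@4, authorship 1.2...
After op 6 (insert('h')): buffer="hfhffhghwd" (len 10), cursors c4@1 c1@3 c2@6 c3@8, authorship 411.22.3..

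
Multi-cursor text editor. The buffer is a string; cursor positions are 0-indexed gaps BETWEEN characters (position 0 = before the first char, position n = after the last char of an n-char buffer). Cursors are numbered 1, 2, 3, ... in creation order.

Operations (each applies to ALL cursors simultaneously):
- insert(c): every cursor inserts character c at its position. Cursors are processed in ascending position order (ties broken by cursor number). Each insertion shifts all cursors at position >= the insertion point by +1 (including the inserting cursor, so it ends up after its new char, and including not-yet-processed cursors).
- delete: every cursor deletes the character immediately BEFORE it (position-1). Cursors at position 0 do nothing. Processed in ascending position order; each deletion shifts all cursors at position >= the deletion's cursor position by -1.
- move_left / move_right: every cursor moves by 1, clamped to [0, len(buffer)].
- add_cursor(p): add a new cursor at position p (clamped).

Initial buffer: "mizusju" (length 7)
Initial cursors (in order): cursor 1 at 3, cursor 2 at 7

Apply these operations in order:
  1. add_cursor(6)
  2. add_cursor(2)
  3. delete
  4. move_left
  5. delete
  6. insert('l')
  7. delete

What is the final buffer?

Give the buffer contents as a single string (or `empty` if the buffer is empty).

After op 1 (add_cursor(6)): buffer="mizusju" (len 7), cursors c1@3 c3@6 c2@7, authorship .......
After op 2 (add_cursor(2)): buffer="mizusju" (len 7), cursors c4@2 c1@3 c3@6 c2@7, authorship .......
After op 3 (delete): buffer="mus" (len 3), cursors c1@1 c4@1 c2@3 c3@3, authorship ...
After op 4 (move_left): buffer="mus" (len 3), cursors c1@0 c4@0 c2@2 c3@2, authorship ...
After op 5 (delete): buffer="s" (len 1), cursors c1@0 c2@0 c3@0 c4@0, authorship .
After op 6 (insert('l')): buffer="lllls" (len 5), cursors c1@4 c2@4 c3@4 c4@4, authorship 1234.
After op 7 (delete): buffer="s" (len 1), cursors c1@0 c2@0 c3@0 c4@0, authorship .

Answer: s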